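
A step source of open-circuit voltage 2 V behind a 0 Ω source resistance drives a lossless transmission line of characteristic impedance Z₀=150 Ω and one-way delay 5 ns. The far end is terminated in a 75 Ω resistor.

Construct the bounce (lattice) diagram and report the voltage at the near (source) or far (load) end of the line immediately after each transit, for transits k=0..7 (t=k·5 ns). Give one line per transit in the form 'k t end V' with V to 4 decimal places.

Γ_L=-0.333333, Γ_S=-1.000000; launch V₁=2·150/150=2.000000
k=0 src: V=2.0000
k=1 load: inc=2.000000, refl=2.000000·-0.333333=-0.6667; V=0.000000+2.000000+-0.666667=1.3333
k=2 src: inc=-0.666667, refl=-0.666667·-1.000000=0.6667; V=2.000000+-0.666667+0.666667=2.0000
k=3 load: inc=0.666667, refl=0.666667·-0.333333=-0.2222; V=1.333333+0.666667+-0.222222=1.7778
k=4 src: inc=-0.222222, refl=-0.222222·-1.000000=0.2222; V=2.000000+-0.222222+0.222222=2.0000
k=5 load: inc=0.222222, refl=0.222222·-0.333333=-0.0741; V=1.777778+0.222222+-0.074074=1.9259
k=6 src: inc=-0.074074, refl=-0.074074·-1.000000=0.0741; V=2.000000+-0.074074+0.074074=2.0000
k=7 load: inc=0.074074, refl=0.074074·-0.333333=-0.0247; V=1.925926+0.074074+-0.024691=1.9753

0 0 source 2.0000
1 5 load 1.3333
2 10 source 2.0000
3 15 load 1.7778
4 20 source 2.0000
5 25 load 1.9259
6 30 source 2.0000
7 35 load 1.9753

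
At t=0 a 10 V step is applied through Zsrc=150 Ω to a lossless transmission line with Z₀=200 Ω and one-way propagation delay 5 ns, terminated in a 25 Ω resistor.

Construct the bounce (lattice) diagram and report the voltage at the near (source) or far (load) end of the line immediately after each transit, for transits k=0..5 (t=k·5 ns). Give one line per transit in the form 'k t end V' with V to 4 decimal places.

0 0 source 5.7143
1 5 load 1.2698
2 10 source 1.9048
3 15 load 1.4109
4 20 source 1.4815
5 25 load 1.4266

Γ_L=-0.777778, Γ_S=-0.142857; launch V₁=10·200/350=5.714286
k=0 src: V=5.7143
k=1 load: inc=5.714286, refl=5.714286·-0.777778=-4.4444; V=0.000000+5.714286+-4.444444=1.2698
k=2 src: inc=-4.444444, refl=-4.444444·-0.142857=0.6349; V=5.714286+-4.444444+0.634921=1.9048
k=3 load: inc=0.634921, refl=0.634921·-0.777778=-0.4938; V=1.269841+0.634921+-0.493827=1.4109
k=4 src: inc=-0.493827, refl=-0.493827·-0.142857=0.0705; V=1.904762+-0.493827+0.070547=1.4815
k=5 load: inc=0.070547, refl=0.070547·-0.777778=-0.0549; V=1.410935+0.070547+-0.054870=1.4266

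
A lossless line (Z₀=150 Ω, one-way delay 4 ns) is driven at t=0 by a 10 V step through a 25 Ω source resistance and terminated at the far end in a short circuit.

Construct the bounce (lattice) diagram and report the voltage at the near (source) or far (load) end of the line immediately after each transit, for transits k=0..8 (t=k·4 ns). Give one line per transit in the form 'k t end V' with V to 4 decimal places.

Γ_L=-1.000000, Γ_S=-0.714286; launch V₁=10·150/175=8.571429
k=0 src: V=8.5714
k=1 load: inc=8.571429, refl=8.571429·-1.000000=-8.5714; V=0.000000+8.571429+-8.571429=0.0000
k=2 src: inc=-8.571429, refl=-8.571429·-0.714286=6.1224; V=8.571429+-8.571429+6.122449=6.1224
k=3 load: inc=6.122449, refl=6.122449·-1.000000=-6.1224; V=0.000000+6.122449+-6.122449=0.0000
k=4 src: inc=-6.122449, refl=-6.122449·-0.714286=4.3732; V=6.122449+-6.122449+4.373178=4.3732
k=5 load: inc=4.373178, refl=4.373178·-1.000000=-4.3732; V=0.000000+4.373178+-4.373178=0.0000
k=6 src: inc=-4.373178, refl=-4.373178·-0.714286=3.1237; V=4.373178+-4.373178+3.123698=3.1237
k=7 load: inc=3.123698, refl=3.123698·-1.000000=-3.1237; V=0.000000+3.123698+-3.123698=0.0000
k=8 src: inc=-3.123698, refl=-3.123698·-0.714286=2.2312; V=3.123698+-3.123698+2.231213=2.2312

0 0 source 8.5714
1 4 load 0.0000
2 8 source 6.1224
3 12 load 0.0000
4 16 source 4.3732
5 20 load 0.0000
6 24 source 3.1237
7 28 load 0.0000
8 32 source 2.2312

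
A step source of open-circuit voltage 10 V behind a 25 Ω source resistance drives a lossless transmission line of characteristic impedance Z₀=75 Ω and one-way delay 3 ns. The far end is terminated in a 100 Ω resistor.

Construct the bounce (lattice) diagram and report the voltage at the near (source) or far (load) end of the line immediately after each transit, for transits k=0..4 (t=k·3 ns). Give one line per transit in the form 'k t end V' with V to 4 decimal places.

0 0 source 7.5000
1 3 load 8.5714
2 6 source 8.0357
3 9 load 7.9592
4 12 source 7.9974

Γ_L=0.142857, Γ_S=-0.500000; launch V₁=10·75/100=7.500000
k=0 src: V=7.5000
k=1 load: inc=7.500000, refl=7.500000·0.142857=1.0714; V=0.000000+7.500000+1.071429=8.5714
k=2 src: inc=1.071429, refl=1.071429·-0.500000=-0.5357; V=7.500000+1.071429+-0.535714=8.0357
k=3 load: inc=-0.535714, refl=-0.535714·0.142857=-0.0765; V=8.571429+-0.535714+-0.076531=7.9592
k=4 src: inc=-0.076531, refl=-0.076531·-0.500000=0.0383; V=8.035714+-0.076531+0.038265=7.9974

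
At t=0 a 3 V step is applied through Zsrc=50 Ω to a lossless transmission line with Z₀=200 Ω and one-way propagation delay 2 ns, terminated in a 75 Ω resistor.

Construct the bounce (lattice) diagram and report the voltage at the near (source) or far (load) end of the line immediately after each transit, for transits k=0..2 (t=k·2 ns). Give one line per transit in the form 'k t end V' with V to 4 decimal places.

Γ_L=-0.454545, Γ_S=-0.600000; launch V₁=3·200/250=2.400000
k=0 src: V=2.4000
k=1 load: inc=2.400000, refl=2.400000·-0.454545=-1.0909; V=0.000000+2.400000+-1.090909=1.3091
k=2 src: inc=-1.090909, refl=-1.090909·-0.600000=0.6545; V=2.400000+-1.090909+0.654545=1.9636

0 0 source 2.4000
1 2 load 1.3091
2 4 source 1.9636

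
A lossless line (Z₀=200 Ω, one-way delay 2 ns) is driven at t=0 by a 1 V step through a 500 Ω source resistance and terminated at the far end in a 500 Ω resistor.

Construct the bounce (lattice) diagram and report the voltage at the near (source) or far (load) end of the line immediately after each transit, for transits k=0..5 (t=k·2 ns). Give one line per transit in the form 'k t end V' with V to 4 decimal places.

0 0 source 0.2857
1 2 load 0.4082
2 4 source 0.4606
3 6 load 0.4831
4 8 source 0.4928
5 10 load 0.4969

Γ_L=0.428571, Γ_S=0.428571; launch V₁=1·200/700=0.285714
k=0 src: V=0.2857
k=1 load: inc=0.285714, refl=0.285714·0.428571=0.1224; V=0.000000+0.285714+0.122449=0.4082
k=2 src: inc=0.122449, refl=0.122449·0.428571=0.0525; V=0.285714+0.122449+0.052478=0.4606
k=3 load: inc=0.052478, refl=0.052478·0.428571=0.0225; V=0.408163+0.052478+0.022491=0.4831
k=4 src: inc=0.022491, refl=0.022491·0.428571=0.0096; V=0.460641+0.022491+0.009639=0.4928
k=5 load: inc=0.009639, refl=0.009639·0.428571=0.0041; V=0.483132+0.009639+0.004131=0.4969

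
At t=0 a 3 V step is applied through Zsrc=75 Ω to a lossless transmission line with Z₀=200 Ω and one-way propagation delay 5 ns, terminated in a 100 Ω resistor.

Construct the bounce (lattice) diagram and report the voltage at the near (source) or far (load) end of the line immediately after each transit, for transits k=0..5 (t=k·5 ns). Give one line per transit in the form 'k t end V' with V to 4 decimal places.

0 0 source 2.1818
1 5 load 1.4545
2 10 source 1.7851
3 15 load 1.6749
4 20 source 1.7250
5 25 load 1.7083

Γ_L=-0.333333, Γ_S=-0.454545; launch V₁=3·200/275=2.181818
k=0 src: V=2.1818
k=1 load: inc=2.181818, refl=2.181818·-0.333333=-0.7273; V=0.000000+2.181818+-0.727273=1.4545
k=2 src: inc=-0.727273, refl=-0.727273·-0.454545=0.3306; V=2.181818+-0.727273+0.330579=1.7851
k=3 load: inc=0.330579, refl=0.330579·-0.333333=-0.1102; V=1.454545+0.330579+-0.110193=1.6749
k=4 src: inc=-0.110193, refl=-0.110193·-0.454545=0.0501; V=1.785124+-0.110193+0.050088=1.7250
k=5 load: inc=0.050088, refl=0.050088·-0.333333=-0.0167; V=1.674931+0.050088+-0.016696=1.7083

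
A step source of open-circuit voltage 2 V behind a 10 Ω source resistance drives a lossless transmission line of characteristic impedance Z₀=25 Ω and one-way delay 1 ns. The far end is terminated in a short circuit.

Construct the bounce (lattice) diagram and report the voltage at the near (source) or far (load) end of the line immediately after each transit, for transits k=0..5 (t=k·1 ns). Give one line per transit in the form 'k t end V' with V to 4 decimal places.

0 0 source 1.4286
1 1 load 0.0000
2 2 source 0.6122
3 3 load 0.0000
4 4 source 0.2624
5 5 load 0.0000

Γ_L=-1.000000, Γ_S=-0.428571; launch V₁=2·25/35=1.428571
k=0 src: V=1.4286
k=1 load: inc=1.428571, refl=1.428571·-1.000000=-1.4286; V=0.000000+1.428571+-1.428571=0.0000
k=2 src: inc=-1.428571, refl=-1.428571·-0.428571=0.6122; V=1.428571+-1.428571+0.612245=0.6122
k=3 load: inc=0.612245, refl=0.612245·-1.000000=-0.6122; V=0.000000+0.612245+-0.612245=0.0000
k=4 src: inc=-0.612245, refl=-0.612245·-0.428571=0.2624; V=0.612245+-0.612245+0.262391=0.2624
k=5 load: inc=0.262391, refl=0.262391·-1.000000=-0.2624; V=0.000000+0.262391+-0.262391=0.0000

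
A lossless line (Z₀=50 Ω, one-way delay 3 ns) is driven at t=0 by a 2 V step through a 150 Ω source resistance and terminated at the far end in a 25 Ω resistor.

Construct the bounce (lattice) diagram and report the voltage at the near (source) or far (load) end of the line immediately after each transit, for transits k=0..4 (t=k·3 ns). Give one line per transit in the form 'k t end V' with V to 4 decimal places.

Γ_L=-0.333333, Γ_S=0.500000; launch V₁=2·50/200=0.500000
k=0 src: V=0.5000
k=1 load: inc=0.500000, refl=0.500000·-0.333333=-0.1667; V=0.000000+0.500000+-0.166667=0.3333
k=2 src: inc=-0.166667, refl=-0.166667·0.500000=-0.0833; V=0.500000+-0.166667+-0.083333=0.2500
k=3 load: inc=-0.083333, refl=-0.083333·-0.333333=0.0278; V=0.333333+-0.083333+0.027778=0.2778
k=4 src: inc=0.027778, refl=0.027778·0.500000=0.0139; V=0.250000+0.027778+0.013889=0.2917

0 0 source 0.5000
1 3 load 0.3333
2 6 source 0.2500
3 9 load 0.2778
4 12 source 0.2917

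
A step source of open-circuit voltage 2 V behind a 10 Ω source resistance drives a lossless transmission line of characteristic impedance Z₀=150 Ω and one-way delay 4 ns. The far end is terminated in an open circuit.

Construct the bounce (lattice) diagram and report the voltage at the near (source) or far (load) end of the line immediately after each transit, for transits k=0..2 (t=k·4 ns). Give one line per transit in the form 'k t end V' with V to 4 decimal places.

Γ_L=1.000000, Γ_S=-0.875000; launch V₁=2·150/160=1.875000
k=0 src: V=1.8750
k=1 load: inc=1.875000, refl=1.875000·1.000000=1.8750; V=0.000000+1.875000+1.875000=3.7500
k=2 src: inc=1.875000, refl=1.875000·-0.875000=-1.6406; V=1.875000+1.875000+-1.640625=2.1094

0 0 source 1.8750
1 4 load 3.7500
2 8 source 2.1094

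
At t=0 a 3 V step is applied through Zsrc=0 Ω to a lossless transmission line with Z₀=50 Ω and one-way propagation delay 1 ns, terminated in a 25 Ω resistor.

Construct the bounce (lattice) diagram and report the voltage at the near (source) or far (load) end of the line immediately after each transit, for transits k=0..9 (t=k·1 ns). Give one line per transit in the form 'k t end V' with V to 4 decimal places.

Γ_L=-0.333333, Γ_S=-1.000000; launch V₁=3·50/50=3.000000
k=0 src: V=3.0000
k=1 load: inc=3.000000, refl=3.000000·-0.333333=-1.0000; V=0.000000+3.000000+-1.000000=2.0000
k=2 src: inc=-1.000000, refl=-1.000000·-1.000000=1.0000; V=3.000000+-1.000000+1.000000=3.0000
k=3 load: inc=1.000000, refl=1.000000·-0.333333=-0.3333; V=2.000000+1.000000+-0.333333=2.6667
k=4 src: inc=-0.333333, refl=-0.333333·-1.000000=0.3333; V=3.000000+-0.333333+0.333333=3.0000
k=5 load: inc=0.333333, refl=0.333333·-0.333333=-0.1111; V=2.666667+0.333333+-0.111111=2.8889
k=6 src: inc=-0.111111, refl=-0.111111·-1.000000=0.1111; V=3.000000+-0.111111+0.111111=3.0000
k=7 load: inc=0.111111, refl=0.111111·-0.333333=-0.0370; V=2.888889+0.111111+-0.037037=2.9630
k=8 src: inc=-0.037037, refl=-0.037037·-1.000000=0.0370; V=3.000000+-0.037037+0.037037=3.0000
k=9 load: inc=0.037037, refl=0.037037·-0.333333=-0.0123; V=2.962963+0.037037+-0.012346=2.9877

0 0 source 3.0000
1 1 load 2.0000
2 2 source 3.0000
3 3 load 2.6667
4 4 source 3.0000
5 5 load 2.8889
6 6 source 3.0000
7 7 load 2.9630
8 8 source 3.0000
9 9 load 2.9877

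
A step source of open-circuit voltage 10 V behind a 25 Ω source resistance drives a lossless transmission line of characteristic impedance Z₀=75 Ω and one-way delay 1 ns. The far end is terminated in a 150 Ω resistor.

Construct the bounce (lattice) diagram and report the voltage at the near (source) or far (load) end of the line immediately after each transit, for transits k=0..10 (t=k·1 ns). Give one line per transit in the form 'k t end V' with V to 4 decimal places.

Γ_L=0.333333, Γ_S=-0.500000; launch V₁=10·75/100=7.500000
k=0 src: V=7.5000
k=1 load: inc=7.500000, refl=7.500000·0.333333=2.5000; V=0.000000+7.500000+2.500000=10.0000
k=2 src: inc=2.500000, refl=2.500000·-0.500000=-1.2500; V=7.500000+2.500000+-1.250000=8.7500
k=3 load: inc=-1.250000, refl=-1.250000·0.333333=-0.4167; V=10.000000+-1.250000+-0.416667=8.3333
k=4 src: inc=-0.416667, refl=-0.416667·-0.500000=0.2083; V=8.750000+-0.416667+0.208333=8.5417
k=5 load: inc=0.208333, refl=0.208333·0.333333=0.0694; V=8.333333+0.208333+0.069444=8.6111
k=6 src: inc=0.069444, refl=0.069444·-0.500000=-0.0347; V=8.541667+0.069444+-0.034722=8.5764
k=7 load: inc=-0.034722, refl=-0.034722·0.333333=-0.0116; V=8.611111+-0.034722+-0.011574=8.5648
k=8 src: inc=-0.011574, refl=-0.011574·-0.500000=0.0058; V=8.576389+-0.011574+0.005787=8.5706
k=9 load: inc=0.005787, refl=0.005787·0.333333=0.0019; V=8.564815+0.005787+0.001929=8.5725
k=10 src: inc=0.001929, refl=0.001929·-0.500000=-0.0010; V=8.570602+0.001929+-0.000965=8.5716

0 0 source 7.5000
1 1 load 10.0000
2 2 source 8.7500
3 3 load 8.3333
4 4 source 8.5417
5 5 load 8.6111
6 6 source 8.5764
7 7 load 8.5648
8 8 source 8.5706
9 9 load 8.5725
10 10 source 8.5716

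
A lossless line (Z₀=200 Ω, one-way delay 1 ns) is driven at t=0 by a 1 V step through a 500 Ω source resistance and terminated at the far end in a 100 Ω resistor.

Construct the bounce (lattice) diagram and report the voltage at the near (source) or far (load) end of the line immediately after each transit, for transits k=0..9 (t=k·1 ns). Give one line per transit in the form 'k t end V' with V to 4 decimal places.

Γ_L=-0.333333, Γ_S=0.428571; launch V₁=1·200/700=0.285714
k=0 src: V=0.2857
k=1 load: inc=0.285714, refl=0.285714·-0.333333=-0.0952; V=0.000000+0.285714+-0.095238=0.1905
k=2 src: inc=-0.095238, refl=-0.095238·0.428571=-0.0408; V=0.285714+-0.095238+-0.040816=0.1497
k=3 load: inc=-0.040816, refl=-0.040816·-0.333333=0.0136; V=0.190476+-0.040816+0.013605=0.1633
k=4 src: inc=0.013605, refl=0.013605·0.428571=0.0058; V=0.149660+0.013605+0.005831=0.1691
k=5 load: inc=0.005831, refl=0.005831·-0.333333=-0.0019; V=0.163265+0.005831+-0.001944=0.1672
k=6 src: inc=-0.001944, refl=-0.001944·0.428571=-0.0008; V=0.169096+-0.001944+-0.000833=0.1663
k=7 load: inc=-0.000833, refl=-0.000833·-0.333333=0.0003; V=0.167153+-0.000833+0.000278=0.1666
k=8 src: inc=0.000278, refl=0.000278·0.428571=0.0001; V=0.166320+0.000278+0.000119=0.1667
k=9 load: inc=0.000119, refl=0.000119·-0.333333=-0.0000; V=0.166597+0.000119+-0.000040=0.1667

0 0 source 0.2857
1 1 load 0.1905
2 2 source 0.1497
3 3 load 0.1633
4 4 source 0.1691
5 5 load 0.1672
6 6 source 0.1663
7 7 load 0.1666
8 8 source 0.1667
9 9 load 0.1667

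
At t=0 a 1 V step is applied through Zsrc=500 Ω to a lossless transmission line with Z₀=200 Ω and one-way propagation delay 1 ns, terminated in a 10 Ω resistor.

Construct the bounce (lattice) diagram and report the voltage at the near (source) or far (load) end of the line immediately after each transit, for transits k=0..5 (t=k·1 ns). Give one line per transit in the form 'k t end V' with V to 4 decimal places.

0 0 source 0.2857
1 1 load 0.0272
2 2 source -0.0836
3 3 load 0.0167
4 4 source 0.0596
5 5 load 0.0208

Γ_L=-0.904762, Γ_S=0.428571; launch V₁=1·200/700=0.285714
k=0 src: V=0.2857
k=1 load: inc=0.285714, refl=0.285714·-0.904762=-0.2585; V=0.000000+0.285714+-0.258503=0.0272
k=2 src: inc=-0.258503, refl=-0.258503·0.428571=-0.1108; V=0.285714+-0.258503+-0.110787=-0.0836
k=3 load: inc=-0.110787, refl=-0.110787·-0.904762=0.1002; V=0.027211+-0.110787+0.100236=0.0167
k=4 src: inc=0.100236, refl=0.100236·0.428571=0.0430; V=-0.083576+0.100236+0.042958=0.0596
k=5 load: inc=0.042958, refl=0.042958·-0.904762=-0.0389; V=0.016660+0.042958+-0.038867=0.0208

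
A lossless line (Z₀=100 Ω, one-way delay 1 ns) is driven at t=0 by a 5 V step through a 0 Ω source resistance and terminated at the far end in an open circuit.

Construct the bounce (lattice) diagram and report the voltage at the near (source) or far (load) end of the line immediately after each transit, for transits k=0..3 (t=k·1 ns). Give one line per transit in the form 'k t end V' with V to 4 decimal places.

0 0 source 5.0000
1 1 load 10.0000
2 2 source 5.0000
3 3 load 0.0000

Γ_L=1.000000, Γ_S=-1.000000; launch V₁=5·100/100=5.000000
k=0 src: V=5.0000
k=1 load: inc=5.000000, refl=5.000000·1.000000=5.0000; V=0.000000+5.000000+5.000000=10.0000
k=2 src: inc=5.000000, refl=5.000000·-1.000000=-5.0000; V=5.000000+5.000000+-5.000000=5.0000
k=3 load: inc=-5.000000, refl=-5.000000·1.000000=-5.0000; V=10.000000+-5.000000+-5.000000=0.0000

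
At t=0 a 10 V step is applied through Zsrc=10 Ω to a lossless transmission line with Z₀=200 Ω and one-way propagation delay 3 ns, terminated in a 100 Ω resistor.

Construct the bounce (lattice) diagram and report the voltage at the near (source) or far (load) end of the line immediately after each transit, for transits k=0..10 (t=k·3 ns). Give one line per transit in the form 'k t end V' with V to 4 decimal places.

0 0 source 9.5238
1 3 load 6.3492
2 6 source 9.2215
3 9 load 8.2640
4 12 source 9.1303
5 15 load 8.8415
6 18 source 9.1028
7 21 load 9.0157
8 24 source 9.0945
9 27 load 9.0682
10 30 source 9.0920

Γ_L=-0.333333, Γ_S=-0.904762; launch V₁=10·200/210=9.523810
k=0 src: V=9.5238
k=1 load: inc=9.523810, refl=9.523810·-0.333333=-3.1746; V=0.000000+9.523810+-3.174603=6.3492
k=2 src: inc=-3.174603, refl=-3.174603·-0.904762=2.8723; V=9.523810+-3.174603+2.872260=9.2215
k=3 load: inc=2.872260, refl=2.872260·-0.333333=-0.9574; V=6.349206+2.872260+-0.957420=8.2640
k=4 src: inc=-0.957420, refl=-0.957420·-0.904762=0.8662; V=9.221466+-0.957420+0.866237=9.1303
k=5 load: inc=0.866237, refl=0.866237·-0.333333=-0.2887; V=8.264046+0.866237+-0.288746=8.8415
k=6 src: inc=-0.288746, refl=-0.288746·-0.904762=0.2612; V=9.130284+-0.288746+0.261246=9.1028
k=7 load: inc=0.261246, refl=0.261246·-0.333333=-0.0871; V=8.841538+0.261246+-0.087082=9.0157
k=8 src: inc=-0.087082, refl=-0.087082·-0.904762=0.0788; V=9.102784+-0.087082+0.078789=9.0945
k=9 load: inc=0.078789, refl=0.078789·-0.333333=-0.0263; V=9.015702+0.078789+-0.026263=9.0682
k=10 src: inc=-0.026263, refl=-0.026263·-0.904762=0.0238; V=9.094490+-0.026263+0.023762=9.0920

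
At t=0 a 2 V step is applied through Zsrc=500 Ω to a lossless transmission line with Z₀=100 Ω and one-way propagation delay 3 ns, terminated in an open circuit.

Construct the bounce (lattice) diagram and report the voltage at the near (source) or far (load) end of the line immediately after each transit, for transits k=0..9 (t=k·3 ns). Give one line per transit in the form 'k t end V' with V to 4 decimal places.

Γ_L=1.000000, Γ_S=0.666667; launch V₁=2·100/600=0.333333
k=0 src: V=0.3333
k=1 load: inc=0.333333, refl=0.333333·1.000000=0.3333; V=0.000000+0.333333+0.333333=0.6667
k=2 src: inc=0.333333, refl=0.333333·0.666667=0.2222; V=0.333333+0.333333+0.222222=0.8889
k=3 load: inc=0.222222, refl=0.222222·1.000000=0.2222; V=0.666667+0.222222+0.222222=1.1111
k=4 src: inc=0.222222, refl=0.222222·0.666667=0.1481; V=0.888889+0.222222+0.148148=1.2593
k=5 load: inc=0.148148, refl=0.148148·1.000000=0.1481; V=1.111111+0.148148+0.148148=1.4074
k=6 src: inc=0.148148, refl=0.148148·0.666667=0.0988; V=1.259259+0.148148+0.098765=1.5062
k=7 load: inc=0.098765, refl=0.098765·1.000000=0.0988; V=1.407407+0.098765+0.098765=1.6049
k=8 src: inc=0.098765, refl=0.098765·0.666667=0.0658; V=1.506173+0.098765+0.065844=1.6708
k=9 load: inc=0.065844, refl=0.065844·1.000000=0.0658; V=1.604938+0.065844+0.065844=1.7366

0 0 source 0.3333
1 3 load 0.6667
2 6 source 0.8889
3 9 load 1.1111
4 12 source 1.2593
5 15 load 1.4074
6 18 source 1.5062
7 21 load 1.6049
8 24 source 1.6708
9 27 load 1.7366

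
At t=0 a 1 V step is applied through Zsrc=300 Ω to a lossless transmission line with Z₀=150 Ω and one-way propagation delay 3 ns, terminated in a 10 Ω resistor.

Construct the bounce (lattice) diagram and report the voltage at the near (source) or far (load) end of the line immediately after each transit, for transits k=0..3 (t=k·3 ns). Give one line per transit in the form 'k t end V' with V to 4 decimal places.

0 0 source 0.3333
1 3 load 0.0417
2 6 source -0.0556
3 9 load 0.0295

Γ_L=-0.875000, Γ_S=0.333333; launch V₁=1·150/450=0.333333
k=0 src: V=0.3333
k=1 load: inc=0.333333, refl=0.333333·-0.875000=-0.2917; V=0.000000+0.333333+-0.291667=0.0417
k=2 src: inc=-0.291667, refl=-0.291667·0.333333=-0.0972; V=0.333333+-0.291667+-0.097222=-0.0556
k=3 load: inc=-0.097222, refl=-0.097222·-0.875000=0.0851; V=0.041667+-0.097222+0.085069=0.0295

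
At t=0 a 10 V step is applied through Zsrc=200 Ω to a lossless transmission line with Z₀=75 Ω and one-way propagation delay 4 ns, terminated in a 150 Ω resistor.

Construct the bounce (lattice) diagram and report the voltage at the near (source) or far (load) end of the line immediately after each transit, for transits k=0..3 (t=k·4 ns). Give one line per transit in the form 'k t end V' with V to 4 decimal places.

Γ_L=0.333333, Γ_S=0.454545; launch V₁=10·75/275=2.727273
k=0 src: V=2.7273
k=1 load: inc=2.727273, refl=2.727273·0.333333=0.9091; V=0.000000+2.727273+0.909091=3.6364
k=2 src: inc=0.909091, refl=0.909091·0.454545=0.4132; V=2.727273+0.909091+0.413223=4.0496
k=3 load: inc=0.413223, refl=0.413223·0.333333=0.1377; V=3.636364+0.413223+0.137741=4.1873

0 0 source 2.7273
1 4 load 3.6364
2 8 source 4.0496
3 12 load 4.1873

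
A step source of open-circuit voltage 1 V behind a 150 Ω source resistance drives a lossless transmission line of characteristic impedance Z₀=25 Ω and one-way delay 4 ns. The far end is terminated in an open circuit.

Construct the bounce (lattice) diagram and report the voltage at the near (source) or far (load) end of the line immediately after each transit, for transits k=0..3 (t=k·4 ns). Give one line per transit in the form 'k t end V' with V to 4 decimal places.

0 0 source 0.1429
1 4 load 0.2857
2 8 source 0.3878
3 12 load 0.4898

Γ_L=1.000000, Γ_S=0.714286; launch V₁=1·25/175=0.142857
k=0 src: V=0.1429
k=1 load: inc=0.142857, refl=0.142857·1.000000=0.1429; V=0.000000+0.142857+0.142857=0.2857
k=2 src: inc=0.142857, refl=0.142857·0.714286=0.1020; V=0.142857+0.142857+0.102041=0.3878
k=3 load: inc=0.102041, refl=0.102041·1.000000=0.1020; V=0.285714+0.102041+0.102041=0.4898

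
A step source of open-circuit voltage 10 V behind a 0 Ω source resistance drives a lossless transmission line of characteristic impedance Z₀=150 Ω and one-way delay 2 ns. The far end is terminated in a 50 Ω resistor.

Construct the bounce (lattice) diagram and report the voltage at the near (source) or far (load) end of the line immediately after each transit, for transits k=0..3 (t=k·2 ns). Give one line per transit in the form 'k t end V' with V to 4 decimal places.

Γ_L=-0.500000, Γ_S=-1.000000; launch V₁=10·150/150=10.000000
k=0 src: V=10.0000
k=1 load: inc=10.000000, refl=10.000000·-0.500000=-5.0000; V=0.000000+10.000000+-5.000000=5.0000
k=2 src: inc=-5.000000, refl=-5.000000·-1.000000=5.0000; V=10.000000+-5.000000+5.000000=10.0000
k=3 load: inc=5.000000, refl=5.000000·-0.500000=-2.5000; V=5.000000+5.000000+-2.500000=7.5000

0 0 source 10.0000
1 2 load 5.0000
2 4 source 10.0000
3 6 load 7.5000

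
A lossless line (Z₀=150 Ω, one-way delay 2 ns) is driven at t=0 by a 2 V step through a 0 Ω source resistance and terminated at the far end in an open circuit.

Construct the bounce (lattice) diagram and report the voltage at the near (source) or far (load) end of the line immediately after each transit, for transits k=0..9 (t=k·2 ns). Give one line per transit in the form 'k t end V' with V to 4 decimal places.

Γ_L=1.000000, Γ_S=-1.000000; launch V₁=2·150/150=2.000000
k=0 src: V=2.0000
k=1 load: inc=2.000000, refl=2.000000·1.000000=2.0000; V=0.000000+2.000000+2.000000=4.0000
k=2 src: inc=2.000000, refl=2.000000·-1.000000=-2.0000; V=2.000000+2.000000+-2.000000=2.0000
k=3 load: inc=-2.000000, refl=-2.000000·1.000000=-2.0000; V=4.000000+-2.000000+-2.000000=0.0000
k=4 src: inc=-2.000000, refl=-2.000000·-1.000000=2.0000; V=2.000000+-2.000000+2.000000=2.0000
k=5 load: inc=2.000000, refl=2.000000·1.000000=2.0000; V=0.000000+2.000000+2.000000=4.0000
k=6 src: inc=2.000000, refl=2.000000·-1.000000=-2.0000; V=2.000000+2.000000+-2.000000=2.0000
k=7 load: inc=-2.000000, refl=-2.000000·1.000000=-2.0000; V=4.000000+-2.000000+-2.000000=0.0000
k=8 src: inc=-2.000000, refl=-2.000000·-1.000000=2.0000; V=2.000000+-2.000000+2.000000=2.0000
k=9 load: inc=2.000000, refl=2.000000·1.000000=2.0000; V=0.000000+2.000000+2.000000=4.0000

0 0 source 2.0000
1 2 load 4.0000
2 4 source 2.0000
3 6 load 0.0000
4 8 source 2.0000
5 10 load 4.0000
6 12 source 2.0000
7 14 load 0.0000
8 16 source 2.0000
9 18 load 4.0000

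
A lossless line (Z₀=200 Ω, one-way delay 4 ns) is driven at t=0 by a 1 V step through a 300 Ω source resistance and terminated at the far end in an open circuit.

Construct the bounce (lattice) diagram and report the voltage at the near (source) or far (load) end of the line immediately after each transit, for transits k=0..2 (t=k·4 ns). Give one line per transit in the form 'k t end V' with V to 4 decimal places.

Γ_L=1.000000, Γ_S=0.200000; launch V₁=1·200/500=0.400000
k=0 src: V=0.4000
k=1 load: inc=0.400000, refl=0.400000·1.000000=0.4000; V=0.000000+0.400000+0.400000=0.8000
k=2 src: inc=0.400000, refl=0.400000·0.200000=0.0800; V=0.400000+0.400000+0.080000=0.8800

0 0 source 0.4000
1 4 load 0.8000
2 8 source 0.8800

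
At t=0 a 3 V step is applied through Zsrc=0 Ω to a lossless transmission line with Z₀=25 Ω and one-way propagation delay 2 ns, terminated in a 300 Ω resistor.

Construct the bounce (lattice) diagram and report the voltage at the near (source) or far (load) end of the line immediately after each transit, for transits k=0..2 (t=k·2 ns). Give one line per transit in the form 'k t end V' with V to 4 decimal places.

0 0 source 3.0000
1 2 load 5.5385
2 4 source 3.0000

Γ_L=0.846154, Γ_S=-1.000000; launch V₁=3·25/25=3.000000
k=0 src: V=3.0000
k=1 load: inc=3.000000, refl=3.000000·0.846154=2.5385; V=0.000000+3.000000+2.538462=5.5385
k=2 src: inc=2.538462, refl=2.538462·-1.000000=-2.5385; V=3.000000+2.538462+-2.538462=3.0000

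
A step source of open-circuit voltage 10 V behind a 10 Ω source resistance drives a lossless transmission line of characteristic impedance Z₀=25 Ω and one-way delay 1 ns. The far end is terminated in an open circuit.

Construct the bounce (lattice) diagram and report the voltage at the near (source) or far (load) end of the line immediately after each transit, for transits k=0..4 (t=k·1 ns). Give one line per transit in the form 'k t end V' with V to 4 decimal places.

Γ_L=1.000000, Γ_S=-0.428571; launch V₁=10·25/35=7.142857
k=0 src: V=7.1429
k=1 load: inc=7.142857, refl=7.142857·1.000000=7.1429; V=0.000000+7.142857+7.142857=14.2857
k=2 src: inc=7.142857, refl=7.142857·-0.428571=-3.0612; V=7.142857+7.142857+-3.061224=11.2245
k=3 load: inc=-3.061224, refl=-3.061224·1.000000=-3.0612; V=14.285714+-3.061224+-3.061224=8.1633
k=4 src: inc=-3.061224, refl=-3.061224·-0.428571=1.3120; V=11.224490+-3.061224+1.311953=9.4752

0 0 source 7.1429
1 1 load 14.2857
2 2 source 11.2245
3 3 load 8.1633
4 4 source 9.4752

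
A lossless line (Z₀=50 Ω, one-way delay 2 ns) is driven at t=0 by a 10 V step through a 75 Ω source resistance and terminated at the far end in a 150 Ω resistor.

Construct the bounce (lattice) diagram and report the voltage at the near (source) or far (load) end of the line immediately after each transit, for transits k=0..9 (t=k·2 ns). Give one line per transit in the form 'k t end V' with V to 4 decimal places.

0 0 source 4.0000
1 2 load 6.0000
2 4 source 6.4000
3 6 load 6.6000
4 8 source 6.6400
5 10 load 6.6600
6 12 source 6.6640
7 14 load 6.6660
8 16 source 6.6664
9 18 load 6.6666

Γ_L=0.500000, Γ_S=0.200000; launch V₁=10·50/125=4.000000
k=0 src: V=4.0000
k=1 load: inc=4.000000, refl=4.000000·0.500000=2.0000; V=0.000000+4.000000+2.000000=6.0000
k=2 src: inc=2.000000, refl=2.000000·0.200000=0.4000; V=4.000000+2.000000+0.400000=6.4000
k=3 load: inc=0.400000, refl=0.400000·0.500000=0.2000; V=6.000000+0.400000+0.200000=6.6000
k=4 src: inc=0.200000, refl=0.200000·0.200000=0.0400; V=6.400000+0.200000+0.040000=6.6400
k=5 load: inc=0.040000, refl=0.040000·0.500000=0.0200; V=6.600000+0.040000+0.020000=6.6600
k=6 src: inc=0.020000, refl=0.020000·0.200000=0.0040; V=6.640000+0.020000+0.004000=6.6640
k=7 load: inc=0.004000, refl=0.004000·0.500000=0.0020; V=6.660000+0.004000+0.002000=6.6660
k=8 src: inc=0.002000, refl=0.002000·0.200000=0.0004; V=6.664000+0.002000+0.000400=6.6664
k=9 load: inc=0.000400, refl=0.000400·0.500000=0.0002; V=6.666000+0.000400+0.000200=6.6666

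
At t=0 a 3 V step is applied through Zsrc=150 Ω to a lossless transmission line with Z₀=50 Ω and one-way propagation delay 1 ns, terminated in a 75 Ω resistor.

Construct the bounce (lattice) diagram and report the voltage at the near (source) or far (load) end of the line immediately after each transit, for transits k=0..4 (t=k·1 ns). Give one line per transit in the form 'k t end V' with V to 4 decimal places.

Γ_L=0.200000, Γ_S=0.500000; launch V₁=3·50/200=0.750000
k=0 src: V=0.7500
k=1 load: inc=0.750000, refl=0.750000·0.200000=0.1500; V=0.000000+0.750000+0.150000=0.9000
k=2 src: inc=0.150000, refl=0.150000·0.500000=0.0750; V=0.750000+0.150000+0.075000=0.9750
k=3 load: inc=0.075000, refl=0.075000·0.200000=0.0150; V=0.900000+0.075000+0.015000=0.9900
k=4 src: inc=0.015000, refl=0.015000·0.500000=0.0075; V=0.975000+0.015000+0.007500=0.9975

0 0 source 0.7500
1 1 load 0.9000
2 2 source 0.9750
3 3 load 0.9900
4 4 source 0.9975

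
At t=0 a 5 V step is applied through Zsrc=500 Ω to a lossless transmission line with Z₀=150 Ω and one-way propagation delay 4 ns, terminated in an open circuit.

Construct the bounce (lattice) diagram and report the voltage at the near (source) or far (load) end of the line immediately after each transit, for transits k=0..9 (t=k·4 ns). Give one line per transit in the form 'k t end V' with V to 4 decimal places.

0 0 source 1.1538
1 4 load 2.3077
2 8 source 2.9290
3 12 load 3.5503
4 16 source 3.8848
5 20 load 4.2194
6 24 source 4.3995
7 28 load 4.5797
8 32 source 4.6767
9 36 load 4.7737

Γ_L=1.000000, Γ_S=0.538462; launch V₁=5·150/650=1.153846
k=0 src: V=1.1538
k=1 load: inc=1.153846, refl=1.153846·1.000000=1.1538; V=0.000000+1.153846+1.153846=2.3077
k=2 src: inc=1.153846, refl=1.153846·0.538462=0.6213; V=1.153846+1.153846+0.621302=2.9290
k=3 load: inc=0.621302, refl=0.621302·1.000000=0.6213; V=2.307692+0.621302+0.621302=3.5503
k=4 src: inc=0.621302, refl=0.621302·0.538462=0.3345; V=2.928994+0.621302+0.334547=3.8848
k=5 load: inc=0.334547, refl=0.334547·1.000000=0.3345; V=3.550296+0.334547+0.334547=4.2194
k=6 src: inc=0.334547, refl=0.334547·0.538462=0.1801; V=3.884843+0.334547+0.180141=4.3995
k=7 load: inc=0.180141, refl=0.180141·1.000000=0.1801; V=4.219390+0.180141+0.180141=4.5797
k=8 src: inc=0.180141, refl=0.180141·0.538462=0.0970; V=4.399531+0.180141+0.096999=4.6767
k=9 load: inc=0.096999, refl=0.096999·1.000000=0.0970; V=4.579672+0.096999+0.096999=4.7737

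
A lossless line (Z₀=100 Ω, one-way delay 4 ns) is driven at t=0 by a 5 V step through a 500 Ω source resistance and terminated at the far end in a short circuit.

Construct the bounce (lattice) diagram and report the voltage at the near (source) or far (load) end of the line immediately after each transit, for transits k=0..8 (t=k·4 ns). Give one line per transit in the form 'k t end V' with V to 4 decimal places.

Γ_L=-1.000000, Γ_S=0.666667; launch V₁=5·100/600=0.833333
k=0 src: V=0.8333
k=1 load: inc=0.833333, refl=0.833333·-1.000000=-0.8333; V=0.000000+0.833333+-0.833333=0.0000
k=2 src: inc=-0.833333, refl=-0.833333·0.666667=-0.5556; V=0.833333+-0.833333+-0.555556=-0.5556
k=3 load: inc=-0.555556, refl=-0.555556·-1.000000=0.5556; V=0.000000+-0.555556+0.555556=0.0000
k=4 src: inc=0.555556, refl=0.555556·0.666667=0.3704; V=-0.555556+0.555556+0.370370=0.3704
k=5 load: inc=0.370370, refl=0.370370·-1.000000=-0.3704; V=0.000000+0.370370+-0.370370=0.0000
k=6 src: inc=-0.370370, refl=-0.370370·0.666667=-0.2469; V=0.370370+-0.370370+-0.246914=-0.2469
k=7 load: inc=-0.246914, refl=-0.246914·-1.000000=0.2469; V=0.000000+-0.246914+0.246914=0.0000
k=8 src: inc=0.246914, refl=0.246914·0.666667=0.1646; V=-0.246914+0.246914+0.164609=0.1646

0 0 source 0.8333
1 4 load 0.0000
2 8 source -0.5556
3 12 load 0.0000
4 16 source 0.3704
5 20 load 0.0000
6 24 source -0.2469
7 28 load 0.0000
8 32 source 0.1646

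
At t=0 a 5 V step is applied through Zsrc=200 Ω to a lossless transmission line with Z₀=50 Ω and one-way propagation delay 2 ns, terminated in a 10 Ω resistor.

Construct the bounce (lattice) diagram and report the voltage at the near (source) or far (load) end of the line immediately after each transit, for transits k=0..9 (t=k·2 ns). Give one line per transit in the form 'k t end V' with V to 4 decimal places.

Γ_L=-0.666667, Γ_S=0.600000; launch V₁=5·50/250=1.000000
k=0 src: V=1.0000
k=1 load: inc=1.000000, refl=1.000000·-0.666667=-0.6667; V=0.000000+1.000000+-0.666667=0.3333
k=2 src: inc=-0.666667, refl=-0.666667·0.600000=-0.4000; V=1.000000+-0.666667+-0.400000=-0.0667
k=3 load: inc=-0.400000, refl=-0.400000·-0.666667=0.2667; V=0.333333+-0.400000+0.266667=0.2000
k=4 src: inc=0.266667, refl=0.266667·0.600000=0.1600; V=-0.066667+0.266667+0.160000=0.3600
k=5 load: inc=0.160000, refl=0.160000·-0.666667=-0.1067; V=0.200000+0.160000+-0.106667=0.2533
k=6 src: inc=-0.106667, refl=-0.106667·0.600000=-0.0640; V=0.360000+-0.106667+-0.064000=0.1893
k=7 load: inc=-0.064000, refl=-0.064000·-0.666667=0.0427; V=0.253333+-0.064000+0.042667=0.2320
k=8 src: inc=0.042667, refl=0.042667·0.600000=0.0256; V=0.189333+0.042667+0.025600=0.2576
k=9 load: inc=0.025600, refl=0.025600·-0.666667=-0.0171; V=0.232000+0.025600+-0.017067=0.2405

0 0 source 1.0000
1 2 load 0.3333
2 4 source -0.0667
3 6 load 0.2000
4 8 source 0.3600
5 10 load 0.2533
6 12 source 0.1893
7 14 load 0.2320
8 16 source 0.2576
9 18 load 0.2405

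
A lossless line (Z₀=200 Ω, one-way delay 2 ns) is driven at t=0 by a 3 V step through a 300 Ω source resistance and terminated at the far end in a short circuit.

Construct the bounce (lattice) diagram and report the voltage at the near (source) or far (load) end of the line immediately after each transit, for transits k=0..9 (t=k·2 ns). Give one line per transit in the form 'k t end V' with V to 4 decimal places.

Γ_L=-1.000000, Γ_S=0.200000; launch V₁=3·200/500=1.200000
k=0 src: V=1.2000
k=1 load: inc=1.200000, refl=1.200000·-1.000000=-1.2000; V=0.000000+1.200000+-1.200000=0.0000
k=2 src: inc=-1.200000, refl=-1.200000·0.200000=-0.2400; V=1.200000+-1.200000+-0.240000=-0.2400
k=3 load: inc=-0.240000, refl=-0.240000·-1.000000=0.2400; V=0.000000+-0.240000+0.240000=0.0000
k=4 src: inc=0.240000, refl=0.240000·0.200000=0.0480; V=-0.240000+0.240000+0.048000=0.0480
k=5 load: inc=0.048000, refl=0.048000·-1.000000=-0.0480; V=0.000000+0.048000+-0.048000=0.0000
k=6 src: inc=-0.048000, refl=-0.048000·0.200000=-0.0096; V=0.048000+-0.048000+-0.009600=-0.0096
k=7 load: inc=-0.009600, refl=-0.009600·-1.000000=0.0096; V=0.000000+-0.009600+0.009600=0.0000
k=8 src: inc=0.009600, refl=0.009600·0.200000=0.0019; V=-0.009600+0.009600+0.001920=0.0019
k=9 load: inc=0.001920, refl=0.001920·-1.000000=-0.0019; V=0.000000+0.001920+-0.001920=0.0000

0 0 source 1.2000
1 2 load 0.0000
2 4 source -0.2400
3 6 load 0.0000
4 8 source 0.0480
5 10 load 0.0000
6 12 source -0.0096
7 14 load 0.0000
8 16 source 0.0019
9 18 load 0.0000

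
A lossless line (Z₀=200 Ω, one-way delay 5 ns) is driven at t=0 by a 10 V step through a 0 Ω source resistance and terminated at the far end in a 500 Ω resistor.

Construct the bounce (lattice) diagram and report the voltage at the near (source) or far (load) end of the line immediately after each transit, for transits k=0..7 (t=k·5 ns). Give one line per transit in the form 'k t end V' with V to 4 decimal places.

Γ_L=0.428571, Γ_S=-1.000000; launch V₁=10·200/200=10.000000
k=0 src: V=10.0000
k=1 load: inc=10.000000, refl=10.000000·0.428571=4.2857; V=0.000000+10.000000+4.285714=14.2857
k=2 src: inc=4.285714, refl=4.285714·-1.000000=-4.2857; V=10.000000+4.285714+-4.285714=10.0000
k=3 load: inc=-4.285714, refl=-4.285714·0.428571=-1.8367; V=14.285714+-4.285714+-1.836735=8.1633
k=4 src: inc=-1.836735, refl=-1.836735·-1.000000=1.8367; V=10.000000+-1.836735+1.836735=10.0000
k=5 load: inc=1.836735, refl=1.836735·0.428571=0.7872; V=8.163265+1.836735+0.787172=10.7872
k=6 src: inc=0.787172, refl=0.787172·-1.000000=-0.7872; V=10.000000+0.787172+-0.787172=10.0000
k=7 load: inc=-0.787172, refl=-0.787172·0.428571=-0.3374; V=10.787172+-0.787172+-0.337359=9.6626

0 0 source 10.0000
1 5 load 14.2857
2 10 source 10.0000
3 15 load 8.1633
4 20 source 10.0000
5 25 load 10.7872
6 30 source 10.0000
7 35 load 9.6626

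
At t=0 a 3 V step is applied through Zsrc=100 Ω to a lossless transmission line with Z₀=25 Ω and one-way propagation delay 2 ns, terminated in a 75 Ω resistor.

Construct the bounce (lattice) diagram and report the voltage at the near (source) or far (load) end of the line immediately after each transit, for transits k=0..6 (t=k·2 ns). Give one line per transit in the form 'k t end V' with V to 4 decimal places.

Γ_L=0.500000, Γ_S=0.600000; launch V₁=3·25/125=0.600000
k=0 src: V=0.6000
k=1 load: inc=0.600000, refl=0.600000·0.500000=0.3000; V=0.000000+0.600000+0.300000=0.9000
k=2 src: inc=0.300000, refl=0.300000·0.600000=0.1800; V=0.600000+0.300000+0.180000=1.0800
k=3 load: inc=0.180000, refl=0.180000·0.500000=0.0900; V=0.900000+0.180000+0.090000=1.1700
k=4 src: inc=0.090000, refl=0.090000·0.600000=0.0540; V=1.080000+0.090000+0.054000=1.2240
k=5 load: inc=0.054000, refl=0.054000·0.500000=0.0270; V=1.170000+0.054000+0.027000=1.2510
k=6 src: inc=0.027000, refl=0.027000·0.600000=0.0162; V=1.224000+0.027000+0.016200=1.2672

0 0 source 0.6000
1 2 load 0.9000
2 4 source 1.0800
3 6 load 1.1700
4 8 source 1.2240
5 10 load 1.2510
6 12 source 1.2672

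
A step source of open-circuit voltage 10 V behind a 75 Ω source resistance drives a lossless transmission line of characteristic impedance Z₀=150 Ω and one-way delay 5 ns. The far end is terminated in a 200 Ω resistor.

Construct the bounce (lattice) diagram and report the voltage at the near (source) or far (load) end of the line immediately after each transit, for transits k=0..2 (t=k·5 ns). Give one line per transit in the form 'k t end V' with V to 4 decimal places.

0 0 source 6.6667
1 5 load 7.6190
2 10 source 7.3016

Γ_L=0.142857, Γ_S=-0.333333; launch V₁=10·150/225=6.666667
k=0 src: V=6.6667
k=1 load: inc=6.666667, refl=6.666667·0.142857=0.9524; V=0.000000+6.666667+0.952381=7.6190
k=2 src: inc=0.952381, refl=0.952381·-0.333333=-0.3175; V=6.666667+0.952381+-0.317460=7.3016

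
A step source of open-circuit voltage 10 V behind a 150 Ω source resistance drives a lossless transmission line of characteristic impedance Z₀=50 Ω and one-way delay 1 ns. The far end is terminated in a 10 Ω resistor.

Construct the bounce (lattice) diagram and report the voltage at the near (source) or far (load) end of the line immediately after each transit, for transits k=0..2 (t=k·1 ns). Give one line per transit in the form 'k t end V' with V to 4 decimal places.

0 0 source 2.5000
1 1 load 0.8333
2 2 source 0.0000

Γ_L=-0.666667, Γ_S=0.500000; launch V₁=10·50/200=2.500000
k=0 src: V=2.5000
k=1 load: inc=2.500000, refl=2.500000·-0.666667=-1.6667; V=0.000000+2.500000+-1.666667=0.8333
k=2 src: inc=-1.666667, refl=-1.666667·0.500000=-0.8333; V=2.500000+-1.666667+-0.833333=0.0000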